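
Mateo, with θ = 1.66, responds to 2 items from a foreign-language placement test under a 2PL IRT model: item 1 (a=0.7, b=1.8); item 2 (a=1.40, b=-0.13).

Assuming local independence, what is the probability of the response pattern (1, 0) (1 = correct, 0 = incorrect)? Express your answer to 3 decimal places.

0.036

P(θ) = 1 / (1 + exp(−a(θ − b)))
P_1 = 1/(1+e^{0.0980}) = 0.4755
P_2 = 1/(1+e^{-2.5060}) = 0.9246
L = P_1 × (1−P_2) = 0.4755 × 0.0754 = 0.03587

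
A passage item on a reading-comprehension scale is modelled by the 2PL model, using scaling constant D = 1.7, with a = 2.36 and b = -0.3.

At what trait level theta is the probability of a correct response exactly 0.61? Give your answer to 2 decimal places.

P(theta) = 1 / (1 + exp(−D·a(theta − b)))
logit = ln(0.6100/0.3900) = 0.4473
theta = b + logit/(1.7·a) = -0.3 + 0.4473/4.0120 = -0.1885

-0.19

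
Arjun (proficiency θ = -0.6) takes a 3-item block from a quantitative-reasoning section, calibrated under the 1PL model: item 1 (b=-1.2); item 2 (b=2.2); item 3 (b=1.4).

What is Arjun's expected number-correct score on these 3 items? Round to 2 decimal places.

0.82

P(θ) = 1 / (1 + exp(−(θ − b)))
P_1 = 1/(1+e^{-0.6000}) = 0.6457
P_2 = 1/(1+e^{2.8000}) = 0.0573
P_3 = 1/(1+e^{2.0000}) = 0.1192
E[score] = 0.6457 + 0.0573 + 0.1192 = 0.8222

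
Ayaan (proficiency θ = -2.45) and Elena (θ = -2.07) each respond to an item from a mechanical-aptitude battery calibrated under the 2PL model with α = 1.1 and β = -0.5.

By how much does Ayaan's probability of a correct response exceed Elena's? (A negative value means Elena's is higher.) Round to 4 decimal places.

-0.0462

P(θ) = 1 / (1 + exp(−α(θ − β)))
P(Ayaan) = 0.1048  [exponent -2.1450]
P(Elena) = 0.1510  [exponent -1.7270]
Difference = 0.1048 − 0.1510 = -0.0462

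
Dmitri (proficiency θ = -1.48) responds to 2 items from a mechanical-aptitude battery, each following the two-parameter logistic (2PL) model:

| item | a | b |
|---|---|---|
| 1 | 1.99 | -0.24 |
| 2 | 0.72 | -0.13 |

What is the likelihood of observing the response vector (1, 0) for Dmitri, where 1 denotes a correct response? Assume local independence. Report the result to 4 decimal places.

0.0567

P(θ) = 1 / (1 + exp(−a(θ − b)))
P_1 = 1/(1+e^{2.4676}) = 0.0782
P_2 = 1/(1+e^{0.9720}) = 0.2745
L = P_1 × (1−P_2) = 0.0782 × 0.7255 = 0.05671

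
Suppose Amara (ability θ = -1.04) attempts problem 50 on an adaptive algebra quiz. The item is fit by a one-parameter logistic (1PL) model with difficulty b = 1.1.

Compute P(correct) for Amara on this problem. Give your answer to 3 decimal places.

P(θ) = 1 / (1 + exp(−(θ − b)))
Exponent: (-1.04 − 1.1) = -2.1400
1/(1 + e^{2.1400}) = 0.1053
P = 0.1053

0.105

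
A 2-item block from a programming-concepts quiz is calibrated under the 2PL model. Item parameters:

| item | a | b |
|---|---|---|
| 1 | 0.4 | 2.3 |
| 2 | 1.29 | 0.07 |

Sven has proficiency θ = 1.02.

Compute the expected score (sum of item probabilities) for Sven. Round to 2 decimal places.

P(θ) = 1 / (1 + exp(−a(θ − b)))
P_1 = 1/(1+e^{0.5120}) = 0.3747
P_2 = 1/(1+e^{-1.2255}) = 0.7730
E[score] = 0.3747 + 0.7730 = 1.1478

1.15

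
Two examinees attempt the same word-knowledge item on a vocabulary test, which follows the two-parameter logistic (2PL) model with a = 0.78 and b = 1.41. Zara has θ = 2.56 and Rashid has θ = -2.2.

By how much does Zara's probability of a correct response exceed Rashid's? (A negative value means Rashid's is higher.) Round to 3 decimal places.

0.654

P(θ) = 1 / (1 + exp(−a(θ − b)))
P(Zara) = 0.7103  [exponent 0.8970]
P(Rashid) = 0.0565  [exponent -2.8158]
Difference = 0.7103 − 0.0565 = 0.6539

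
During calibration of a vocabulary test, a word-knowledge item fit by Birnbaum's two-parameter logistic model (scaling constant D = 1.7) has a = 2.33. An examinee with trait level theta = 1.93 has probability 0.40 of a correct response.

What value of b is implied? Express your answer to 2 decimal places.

P(theta) = 1 / (1 + exp(−D·a(theta − b)))
logit(0.40) = ln(0.40/0.60) = -0.4055
b = theta − logit/(1.7·a) = 1.93 − (-0.4055)/3.9610 = 2.0324

2.03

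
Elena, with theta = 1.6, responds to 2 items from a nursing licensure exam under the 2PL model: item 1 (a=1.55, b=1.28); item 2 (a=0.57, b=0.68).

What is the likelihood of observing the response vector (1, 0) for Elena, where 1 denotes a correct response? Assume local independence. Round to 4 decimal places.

0.2311

P(theta) = 1 / (1 + exp(−a(theta − b)))
P_1 = 1/(1+e^{-0.4960}) = 0.6215
P_2 = 1/(1+e^{-0.5244}) = 0.6282
L = P_1 × (1−P_2) = 0.6215 × 0.3718 = 0.23110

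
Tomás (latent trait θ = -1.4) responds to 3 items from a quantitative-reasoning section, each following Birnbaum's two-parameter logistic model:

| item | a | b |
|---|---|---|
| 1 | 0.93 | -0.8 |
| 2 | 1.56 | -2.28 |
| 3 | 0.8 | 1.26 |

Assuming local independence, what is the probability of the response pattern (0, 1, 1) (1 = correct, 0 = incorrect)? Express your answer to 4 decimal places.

0.0540

P(θ) = 1 / (1 + exp(−a(θ − b)))
P_1 = 1/(1+e^{0.5580}) = 0.3640
P_2 = 1/(1+e^{-1.3728}) = 0.7978
P_3 = 1/(1+e^{2.1280}) = 0.1064
L = (1−P_1) × P_2 × P_3 = 0.6360 × 0.7978 × 0.1064 = 0.05399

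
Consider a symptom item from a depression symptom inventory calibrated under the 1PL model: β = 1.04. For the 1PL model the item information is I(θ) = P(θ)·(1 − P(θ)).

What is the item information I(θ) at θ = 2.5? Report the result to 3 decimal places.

P = 1/(1+e^{-1.4600}) = 0.8115
P(1−P) = 0.8115 × 0.1885 = 0.1529
I = P(1−P) = 0.15295

0.153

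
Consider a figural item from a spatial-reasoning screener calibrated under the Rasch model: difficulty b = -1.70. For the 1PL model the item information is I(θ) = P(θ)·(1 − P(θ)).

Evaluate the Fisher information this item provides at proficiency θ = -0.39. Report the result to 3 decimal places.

P = 1/(1+e^{-1.3100}) = 0.7875
P(1−P) = 0.7875 × 0.2125 = 0.1673
I = P(1−P) = 0.16734

0.167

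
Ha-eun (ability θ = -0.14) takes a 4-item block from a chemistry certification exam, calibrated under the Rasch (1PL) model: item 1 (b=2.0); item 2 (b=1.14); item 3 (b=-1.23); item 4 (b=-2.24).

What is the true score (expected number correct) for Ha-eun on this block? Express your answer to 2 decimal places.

1.96

P(θ) = 1 / (1 + exp(−(θ − b)))
P_1 = 1/(1+e^{2.1400}) = 0.1053
P_2 = 1/(1+e^{1.2800}) = 0.2176
P_3 = 1/(1+e^{-1.0900}) = 0.7484
P_4 = 1/(1+e^{-2.1000}) = 0.8909
E[score] = 0.1053 + 0.2176 + 0.7484 + 0.8909 = 1.9621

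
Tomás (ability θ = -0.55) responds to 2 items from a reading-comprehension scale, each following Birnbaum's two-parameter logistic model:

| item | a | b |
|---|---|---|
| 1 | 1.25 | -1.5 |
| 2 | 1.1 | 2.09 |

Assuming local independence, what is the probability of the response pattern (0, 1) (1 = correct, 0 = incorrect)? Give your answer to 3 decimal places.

P(θ) = 1 / (1 + exp(−a(θ − b)))
P_1 = 1/(1+e^{-1.1875}) = 0.7663
P_2 = 1/(1+e^{2.9040}) = 0.0520
L = (1−P_1) × P_2 = 0.2337 × 0.0520 = 0.01214

0.012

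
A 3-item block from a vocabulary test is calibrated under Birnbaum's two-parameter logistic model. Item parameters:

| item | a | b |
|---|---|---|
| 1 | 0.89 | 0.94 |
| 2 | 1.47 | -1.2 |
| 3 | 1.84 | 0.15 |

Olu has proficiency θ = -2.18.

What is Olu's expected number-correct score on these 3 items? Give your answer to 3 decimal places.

P(θ) = 1 / (1 + exp(−a(θ − b)))
P_1 = 1/(1+e^{2.7768}) = 0.0586
P_2 = 1/(1+e^{1.4406}) = 0.1915
P_3 = 1/(1+e^{4.2872}) = 0.0136
E[score] = 0.0586 + 0.1915 + 0.0136 = 0.2636

0.264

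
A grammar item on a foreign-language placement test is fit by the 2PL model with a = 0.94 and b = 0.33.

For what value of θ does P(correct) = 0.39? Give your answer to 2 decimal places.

P(θ) = 1 / (1 + exp(−a(θ − b)))
logit = ln(0.3900/0.6100) = -0.4473
θ = b + logit/(a) = 0.33 + (-0.4473)/0.9400 = -0.1459

-0.15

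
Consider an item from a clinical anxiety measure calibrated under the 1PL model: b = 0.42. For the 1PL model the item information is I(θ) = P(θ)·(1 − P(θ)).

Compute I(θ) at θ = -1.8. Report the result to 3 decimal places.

0.088

P = 1/(1+e^{2.2200}) = 0.0980
P(1−P) = 0.0980 × 0.9020 = 0.0884
I = P(1−P) = 0.08837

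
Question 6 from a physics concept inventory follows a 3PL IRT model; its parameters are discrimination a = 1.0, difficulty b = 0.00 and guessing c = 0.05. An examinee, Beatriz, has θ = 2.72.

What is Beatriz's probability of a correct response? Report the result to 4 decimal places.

0.9413

P(θ) = c + (1 − c) · 1 / (1 + exp(−a(θ − b)))
Exponent: 1.0 × (2.72 − 0.00) = 2.7200
1/(1 + e^{-2.7200}) = 0.9382
P = 0.05 + 0.95 × 0.9382 = 0.9413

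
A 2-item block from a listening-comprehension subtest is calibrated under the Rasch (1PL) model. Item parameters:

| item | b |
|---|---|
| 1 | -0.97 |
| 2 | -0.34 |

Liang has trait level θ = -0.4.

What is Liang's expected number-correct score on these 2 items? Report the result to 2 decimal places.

P(θ) = 1 / (1 + exp(−(θ − b)))
P_1 = 1/(1+e^{-0.5700}) = 0.6388
P_2 = 1/(1+e^{0.0600}) = 0.4850
E[score] = 0.6388 + 0.4850 = 1.1238

1.12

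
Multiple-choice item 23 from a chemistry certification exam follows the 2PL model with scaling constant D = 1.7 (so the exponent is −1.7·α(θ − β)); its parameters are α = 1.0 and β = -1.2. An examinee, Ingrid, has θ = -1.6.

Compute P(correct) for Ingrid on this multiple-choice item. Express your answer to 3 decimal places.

0.336

P(θ) = 1 / (1 + exp(−D·α(θ − β)))
Exponent: 1.7 × 1.0 × (-1.6 − (-1.2)) = -0.6800
1/(1 + e^{0.6800}) = 0.3363
P = 0.3363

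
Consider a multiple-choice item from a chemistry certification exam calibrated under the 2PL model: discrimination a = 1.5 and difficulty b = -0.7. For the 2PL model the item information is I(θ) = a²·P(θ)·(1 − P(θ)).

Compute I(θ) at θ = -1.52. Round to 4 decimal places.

0.3938

P = 1/(1+e^{1.2300}) = 0.2262
P(1−P) = 0.2262 × 0.7738 = 0.1750
I = a² × P(1−P) = 1.5² × 0.1750 = 0.39380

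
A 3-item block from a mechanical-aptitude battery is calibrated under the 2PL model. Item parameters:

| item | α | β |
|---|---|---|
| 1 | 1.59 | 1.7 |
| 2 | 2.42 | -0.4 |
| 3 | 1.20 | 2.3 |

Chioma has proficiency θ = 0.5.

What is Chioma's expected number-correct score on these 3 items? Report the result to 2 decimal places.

P(θ) = 1 / (1 + exp(−α(θ − β)))
P_1 = 1/(1+e^{1.9080}) = 0.1292
P_2 = 1/(1+e^{-2.1780}) = 0.8983
P_3 = 1/(1+e^{2.1600}) = 0.1034
E[score] = 0.1292 + 0.8983 + 0.1034 = 1.1309

1.13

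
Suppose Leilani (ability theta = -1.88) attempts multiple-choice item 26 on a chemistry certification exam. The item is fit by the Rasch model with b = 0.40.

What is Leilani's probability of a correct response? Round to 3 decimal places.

P(theta) = 1 / (1 + exp(−(theta − b)))
Exponent: (-1.88 − 0.40) = -2.2800
1/(1 + e^{2.2800}) = 0.0928
P = 0.0928

0.093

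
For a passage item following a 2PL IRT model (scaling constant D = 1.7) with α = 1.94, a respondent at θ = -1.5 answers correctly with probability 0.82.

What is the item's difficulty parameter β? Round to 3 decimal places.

P(θ) = 1 / (1 + exp(−D·α(θ − β)))
logit(0.82) = ln(0.82/0.18) = 1.5163
β = θ − logit/(1.7·α) = -1.5 − 1.5163/3.2980 = -1.9598

-1.960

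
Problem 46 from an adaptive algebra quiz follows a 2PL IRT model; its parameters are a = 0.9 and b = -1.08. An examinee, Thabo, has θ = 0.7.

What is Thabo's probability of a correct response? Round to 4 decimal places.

P(θ) = 1 / (1 + exp(−a(θ − b)))
Exponent: 0.9 × (0.7 − (-1.08)) = 1.6020
1/(1 + e^{-1.6020}) = 0.8323

0.8323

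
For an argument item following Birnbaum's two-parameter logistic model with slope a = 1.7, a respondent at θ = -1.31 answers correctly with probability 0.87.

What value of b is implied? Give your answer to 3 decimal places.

P(θ) = 1 / (1 + exp(−a(θ − b)))
logit(0.87) = ln(0.87/0.13) = 1.9010
b = θ − logit/(a) = -1.31 − 1.9010/1.7000 = -2.4282

-2.428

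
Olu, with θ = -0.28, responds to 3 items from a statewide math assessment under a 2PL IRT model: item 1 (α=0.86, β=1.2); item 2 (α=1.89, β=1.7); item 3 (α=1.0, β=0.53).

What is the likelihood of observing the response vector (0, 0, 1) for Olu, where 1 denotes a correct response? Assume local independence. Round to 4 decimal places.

P(θ) = 1 / (1 + exp(−α(θ − β)))
P_1 = 1/(1+e^{1.2728}) = 0.2188
P_2 = 1/(1+e^{3.7422}) = 0.0232
P_3 = 1/(1+e^{0.8100}) = 0.3079
L = (1−P_1) × (1−P_2) × P_3 = 0.7812 × 0.9768 × 0.3079 = 0.23496

0.2350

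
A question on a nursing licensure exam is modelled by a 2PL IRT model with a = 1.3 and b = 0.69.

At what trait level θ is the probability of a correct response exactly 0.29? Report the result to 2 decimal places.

0.00

P(θ) = 1 / (1 + exp(−a(θ − b)))
logit = ln(0.2900/0.7100) = -0.8954
θ = b + logit/(a) = 0.69 + (-0.8954)/1.3000 = 0.0012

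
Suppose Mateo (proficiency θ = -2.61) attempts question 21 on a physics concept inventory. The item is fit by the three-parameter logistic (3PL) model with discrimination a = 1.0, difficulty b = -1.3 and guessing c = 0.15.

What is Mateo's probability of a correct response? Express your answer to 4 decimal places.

0.3306

P(θ) = c + (1 − c) · 1 / (1 + exp(−a(θ − b)))
Exponent: 1.0 × (-2.61 − (-1.3)) = -1.3100
1/(1 + e^{1.3100}) = 0.2125
P = 0.15 + 0.85 × 0.2125 = 0.3306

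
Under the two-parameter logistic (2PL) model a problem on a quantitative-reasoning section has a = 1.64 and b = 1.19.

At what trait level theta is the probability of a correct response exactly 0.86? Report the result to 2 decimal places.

2.30

P(theta) = 1 / (1 + exp(−a(theta − b)))
logit = ln(0.8600/0.1400) = 1.8153
theta = b + logit/(a) = 1.19 + 1.8153/1.6400 = 2.2969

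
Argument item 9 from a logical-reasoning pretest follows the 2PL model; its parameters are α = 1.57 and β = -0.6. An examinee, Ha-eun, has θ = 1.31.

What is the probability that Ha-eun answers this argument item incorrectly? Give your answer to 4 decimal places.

0.0475

P(θ) = 1 / (1 + exp(−α(θ − β)))
Exponent: 1.57 × (1.31 − (-0.6)) = 2.9987
1/(1 + e^{-2.9987}) = 0.9525
P(incorrect) = 1 − 0.9525 = 0.0475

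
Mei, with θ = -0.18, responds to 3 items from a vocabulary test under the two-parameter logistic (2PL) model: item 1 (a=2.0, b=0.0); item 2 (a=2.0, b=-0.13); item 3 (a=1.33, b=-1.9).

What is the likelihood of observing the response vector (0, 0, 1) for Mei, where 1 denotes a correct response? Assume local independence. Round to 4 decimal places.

0.2807

P(θ) = 1 / (1 + exp(−a(θ − b)))
P_1 = 1/(1+e^{0.3600}) = 0.4110
P_2 = 1/(1+e^{0.1000}) = 0.4750
P_3 = 1/(1+e^{-2.2876}) = 0.9078
L = (1−P_1) × (1−P_2) × P_3 = 0.5890 × 0.5250 × 0.9078 = 0.28074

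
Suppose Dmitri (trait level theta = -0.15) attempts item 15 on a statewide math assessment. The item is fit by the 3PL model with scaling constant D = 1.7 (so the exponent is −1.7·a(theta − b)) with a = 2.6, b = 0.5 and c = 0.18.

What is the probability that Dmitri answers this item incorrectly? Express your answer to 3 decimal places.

0.776

P(theta) = c + (1 − c) · 1 / (1 + exp(−D·a(theta − b)))
Exponent: 1.7 × 2.6 × (-0.15 − 0.5) = -2.8730
1/(1 + e^{2.8730}) = 0.0535
P = 0.18 + 0.82 × 0.0535 = 0.2239
P(incorrect) = 1 − 0.2239 = 0.7761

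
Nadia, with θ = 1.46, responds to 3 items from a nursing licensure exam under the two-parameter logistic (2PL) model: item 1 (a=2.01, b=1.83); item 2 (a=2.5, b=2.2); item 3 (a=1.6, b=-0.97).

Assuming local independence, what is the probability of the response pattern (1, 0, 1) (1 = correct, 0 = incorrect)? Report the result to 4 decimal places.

0.2728

P(θ) = 1 / (1 + exp(−a(θ − b)))
P_1 = 1/(1+e^{0.7437}) = 0.3222
P_2 = 1/(1+e^{1.8500}) = 0.1359
P_3 = 1/(1+e^{-3.8880}) = 0.9799
L = P_1 × (1−P_2) × P_3 = 0.3222 × 0.8641 × 0.9799 = 0.27283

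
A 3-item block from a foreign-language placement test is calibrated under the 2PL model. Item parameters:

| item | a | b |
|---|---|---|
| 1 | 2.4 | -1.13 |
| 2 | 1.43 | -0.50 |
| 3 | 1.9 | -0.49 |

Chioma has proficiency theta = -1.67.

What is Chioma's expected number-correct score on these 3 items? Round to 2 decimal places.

0.47

P(theta) = 1 / (1 + exp(−a(theta − b)))
P_1 = 1/(1+e^{1.2960}) = 0.2148
P_2 = 1/(1+e^{1.6731}) = 0.1580
P_3 = 1/(1+e^{2.2420}) = 0.0960
E[score] = 0.2148 + 0.1580 + 0.0960 = 0.4689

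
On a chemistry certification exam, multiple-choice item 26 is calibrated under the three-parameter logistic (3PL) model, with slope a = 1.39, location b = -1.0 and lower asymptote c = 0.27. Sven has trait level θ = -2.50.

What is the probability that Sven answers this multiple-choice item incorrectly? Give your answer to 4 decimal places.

P(θ) = c + (1 − c) · 1 / (1 + exp(−a(θ − b)))
Exponent: 1.39 × (-2.50 − (-1.0)) = -2.0850
1/(1 + e^{2.0850}) = 0.1106
P = 0.27 + 0.73 × 0.1106 = 0.3507
P(incorrect) = 1 − 0.3507 = 0.6493

0.6493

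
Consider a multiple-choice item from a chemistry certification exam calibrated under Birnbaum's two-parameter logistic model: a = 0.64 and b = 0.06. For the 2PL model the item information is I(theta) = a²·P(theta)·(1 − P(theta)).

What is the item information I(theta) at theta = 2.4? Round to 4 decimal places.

0.0612

P = 1/(1+e^{-1.4976}) = 0.8172
P(1−P) = 0.8172 × 0.1828 = 0.1494
I = a² × P(1−P) = 0.64² × 0.1494 = 0.06118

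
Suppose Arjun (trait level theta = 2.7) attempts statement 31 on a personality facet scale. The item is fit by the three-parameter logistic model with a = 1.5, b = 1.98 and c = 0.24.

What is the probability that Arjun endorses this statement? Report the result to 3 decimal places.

P(theta) = c + (1 − c) · 1 / (1 + exp(−a(theta − b)))
Exponent: 1.5 × (2.7 − 1.98) = 1.0800
1/(1 + e^{-1.0800}) = 0.7465
P = 0.24 + 0.76 × 0.7465 = 0.8073

0.807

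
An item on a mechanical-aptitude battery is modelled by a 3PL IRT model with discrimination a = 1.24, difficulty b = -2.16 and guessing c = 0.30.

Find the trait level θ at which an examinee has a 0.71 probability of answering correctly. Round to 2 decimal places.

P(θ) = c + (1 − c) · 1 / (1 + exp(−a(θ − b)))
Remove guessing floor: (0.71 − 0.30)/(1 − 0.30) = 0.5857
logit = ln(0.5857/0.4143) = 0.3463
θ = b + logit/(a) = -2.16 + 0.3463/1.2400 = -1.8807

-1.88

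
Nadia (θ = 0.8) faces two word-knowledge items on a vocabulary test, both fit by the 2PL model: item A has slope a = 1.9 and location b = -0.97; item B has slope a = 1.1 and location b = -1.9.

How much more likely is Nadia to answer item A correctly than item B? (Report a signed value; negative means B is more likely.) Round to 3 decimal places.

0.015

P(θ) = 1 / (1 + exp(−a(θ − b)))
P_A = 0.9665
P_B = 0.9512
P_A − P_B = 0.0153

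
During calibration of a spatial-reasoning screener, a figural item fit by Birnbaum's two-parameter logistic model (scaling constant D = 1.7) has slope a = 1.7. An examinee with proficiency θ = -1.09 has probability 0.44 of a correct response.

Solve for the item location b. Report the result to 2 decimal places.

P(θ) = 1 / (1 + exp(−D·a(θ − b)))
logit(0.44) = ln(0.44/0.56) = -0.2412
b = θ − logit/(1.7·a) = -1.09 − (-0.2412)/2.8900 = -1.0066

-1.01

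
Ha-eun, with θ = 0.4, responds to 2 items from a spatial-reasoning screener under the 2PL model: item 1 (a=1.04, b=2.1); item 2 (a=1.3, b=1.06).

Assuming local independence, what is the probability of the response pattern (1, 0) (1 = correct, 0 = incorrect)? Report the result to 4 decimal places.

P(θ) = 1 / (1 + exp(−a(θ − b)))
P_1 = 1/(1+e^{1.7680}) = 0.1458
P_2 = 1/(1+e^{0.8580}) = 0.2978
L = P_1 × (1−P_2) = 0.1458 × 0.7022 = 0.10238

0.1024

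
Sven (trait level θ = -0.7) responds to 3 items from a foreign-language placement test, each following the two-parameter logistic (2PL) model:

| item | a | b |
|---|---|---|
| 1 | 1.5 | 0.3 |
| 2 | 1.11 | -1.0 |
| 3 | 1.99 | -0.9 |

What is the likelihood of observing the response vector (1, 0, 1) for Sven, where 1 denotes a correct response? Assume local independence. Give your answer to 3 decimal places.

0.046

P(θ) = 1 / (1 + exp(−a(θ − b)))
P_1 = 1/(1+e^{1.5000}) = 0.1824
P_2 = 1/(1+e^{-0.3330}) = 0.5825
P_3 = 1/(1+e^{-0.3980}) = 0.5982
L = P_1 × (1−P_2) × P_3 = 0.1824 × 0.4175 × 0.5982 = 0.04556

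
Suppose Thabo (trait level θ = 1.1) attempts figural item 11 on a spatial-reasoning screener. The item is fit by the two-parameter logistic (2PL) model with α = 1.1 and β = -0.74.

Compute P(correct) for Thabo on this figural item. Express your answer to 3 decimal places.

P(θ) = 1 / (1 + exp(−α(θ − β)))
Exponent: 1.1 × (1.1 − (-0.74)) = 2.0240
1/(1 + e^{-2.0240}) = 0.8833

0.883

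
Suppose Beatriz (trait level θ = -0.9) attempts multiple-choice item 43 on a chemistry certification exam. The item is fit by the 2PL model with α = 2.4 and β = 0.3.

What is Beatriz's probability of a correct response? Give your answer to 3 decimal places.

0.053

P(θ) = 1 / (1 + exp(−α(θ − β)))
Exponent: 2.4 × (-0.9 − 0.3) = -2.8800
1/(1 + e^{2.8800}) = 0.0532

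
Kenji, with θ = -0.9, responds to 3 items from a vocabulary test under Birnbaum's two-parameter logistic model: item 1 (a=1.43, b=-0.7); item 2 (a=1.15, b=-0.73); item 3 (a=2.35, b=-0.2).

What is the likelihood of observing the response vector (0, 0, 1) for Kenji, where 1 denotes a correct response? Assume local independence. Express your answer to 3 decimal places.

0.051

P(θ) = 1 / (1 + exp(−a(θ − b)))
P_1 = 1/(1+e^{0.2860}) = 0.4290
P_2 = 1/(1+e^{0.1955}) = 0.4513
P_3 = 1/(1+e^{1.6450}) = 0.1618
L = (1−P_1) × (1−P_2) × P_3 = 0.5710 × 0.5487 × 0.1618 = 0.05069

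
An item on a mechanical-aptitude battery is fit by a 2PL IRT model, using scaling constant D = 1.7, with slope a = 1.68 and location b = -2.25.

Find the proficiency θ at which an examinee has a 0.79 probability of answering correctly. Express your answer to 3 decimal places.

P(θ) = 1 / (1 + exp(−D·a(θ − b)))
logit = ln(0.7900/0.2100) = 1.3249
θ = b + logit/(1.7·a) = -2.25 + 1.3249/2.8560 = -1.7861

-1.786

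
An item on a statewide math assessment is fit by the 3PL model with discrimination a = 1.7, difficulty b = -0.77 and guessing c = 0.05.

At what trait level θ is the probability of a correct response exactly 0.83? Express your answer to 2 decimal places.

0.13

P(θ) = c + (1 − c) · 1 / (1 + exp(−a(θ − b)))
Remove guessing floor: (0.83 − 0.05)/(1 − 0.05) = 0.8211
logit = ln(0.8211/0.1789) = 1.5235
θ = b + logit/(a) = -0.77 + 1.5235/1.7000 = 0.1262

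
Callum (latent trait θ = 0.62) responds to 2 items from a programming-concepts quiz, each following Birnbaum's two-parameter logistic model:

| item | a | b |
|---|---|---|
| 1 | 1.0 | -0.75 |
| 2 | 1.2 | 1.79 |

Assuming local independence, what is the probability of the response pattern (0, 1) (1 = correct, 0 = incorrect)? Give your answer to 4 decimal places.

P(θ) = 1 / (1 + exp(−a(θ − b)))
P_1 = 1/(1+e^{-1.3700}) = 0.7974
P_2 = 1/(1+e^{1.4040}) = 0.1972
L = (1−P_1) × P_2 = 0.2026 × 0.1972 = 0.03995

0.0400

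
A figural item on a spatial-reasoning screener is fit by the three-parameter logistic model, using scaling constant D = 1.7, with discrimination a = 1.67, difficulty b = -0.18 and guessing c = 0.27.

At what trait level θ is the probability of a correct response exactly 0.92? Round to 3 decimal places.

P(θ) = c + (1 − c) · 1 / (1 + exp(−D·a(θ − b)))
Remove guessing floor: (0.92 − 0.27)/(1 − 0.27) = 0.8904
logit = ln(0.8904/0.1096) = 2.0949
θ = b + logit/(1.7·a) = -0.18 + 2.0949/2.8390 = 0.5579

0.558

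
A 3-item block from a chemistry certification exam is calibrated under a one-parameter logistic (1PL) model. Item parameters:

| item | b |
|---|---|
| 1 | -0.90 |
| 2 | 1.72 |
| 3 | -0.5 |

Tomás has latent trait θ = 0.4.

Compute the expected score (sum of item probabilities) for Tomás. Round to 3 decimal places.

P(θ) = 1 / (1 + exp(−(θ − b)))
P_1 = 1/(1+e^{-1.3000}) = 0.7858
P_2 = 1/(1+e^{1.3200}) = 0.2108
P_3 = 1/(1+e^{-0.9000}) = 0.7109
E[score] = 0.7858 + 0.2108 + 0.7109 = 1.7076

1.708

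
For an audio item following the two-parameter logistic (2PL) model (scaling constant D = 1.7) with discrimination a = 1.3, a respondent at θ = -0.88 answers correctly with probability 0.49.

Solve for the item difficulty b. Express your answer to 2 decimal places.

-0.86

P(θ) = 1 / (1 + exp(−D·a(θ − b)))
logit(0.49) = ln(0.49/0.51) = -0.0400
b = θ − logit/(1.7·a) = -0.88 − (-0.0400)/2.2100 = -0.8619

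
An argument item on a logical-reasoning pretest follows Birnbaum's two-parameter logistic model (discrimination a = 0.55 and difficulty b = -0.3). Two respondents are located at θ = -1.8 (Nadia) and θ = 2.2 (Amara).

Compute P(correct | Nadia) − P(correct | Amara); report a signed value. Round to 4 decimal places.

-0.4935

P(θ) = 1 / (1 + exp(−a(θ − b)))
P(Nadia) = 0.3047  [exponent -0.8250]
P(Amara) = 0.7982  [exponent 1.3750]
Difference = 0.3047 − 0.7982 = -0.4935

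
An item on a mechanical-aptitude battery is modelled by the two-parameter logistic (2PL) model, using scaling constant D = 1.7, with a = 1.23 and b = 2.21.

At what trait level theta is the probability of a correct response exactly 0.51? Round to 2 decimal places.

2.23

P(theta) = 1 / (1 + exp(−D·a(theta − b)))
logit = ln(0.5100/0.4900) = 0.0400
theta = b + logit/(1.7·a) = 2.21 + 0.0400/2.0910 = 2.2291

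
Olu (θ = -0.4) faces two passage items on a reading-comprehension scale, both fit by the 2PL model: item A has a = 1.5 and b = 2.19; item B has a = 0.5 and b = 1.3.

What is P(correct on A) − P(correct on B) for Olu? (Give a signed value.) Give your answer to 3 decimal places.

-0.279

P(θ) = 1 / (1 + exp(−a(θ − b)))
P_A = 0.0201
P_B = 0.2994
P_A − P_B = -0.2793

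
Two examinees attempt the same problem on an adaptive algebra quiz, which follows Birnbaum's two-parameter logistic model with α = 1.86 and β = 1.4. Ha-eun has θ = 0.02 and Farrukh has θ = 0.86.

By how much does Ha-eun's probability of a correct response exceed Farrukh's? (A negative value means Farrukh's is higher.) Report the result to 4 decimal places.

-0.1968

P(θ) = 1 / (1 + exp(−α(θ − β)))
P(Ha-eun) = 0.0713  [exponent -2.5668]
P(Farrukh) = 0.2681  [exponent -1.0044]
Difference = 0.0713 − 0.2681 = -0.1968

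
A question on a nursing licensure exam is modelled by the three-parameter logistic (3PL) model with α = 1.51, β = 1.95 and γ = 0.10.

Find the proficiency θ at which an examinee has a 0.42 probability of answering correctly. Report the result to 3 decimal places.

1.556

P(θ) = γ + (1 − γ) · 1 / (1 + exp(−α(θ − β)))
Remove guessing floor: (0.42 − 0.10)/(1 − 0.10) = 0.3556
logit = ln(0.3556/0.6444) = -0.5947
θ = β + logit/(α) = 1.95 + (-0.5947)/1.5100 = 1.5562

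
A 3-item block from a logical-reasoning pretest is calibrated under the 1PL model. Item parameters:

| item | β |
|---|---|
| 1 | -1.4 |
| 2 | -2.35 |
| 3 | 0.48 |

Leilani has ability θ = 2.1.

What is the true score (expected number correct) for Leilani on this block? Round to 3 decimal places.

P(θ) = 1 / (1 + exp(−(θ − β)))
P_1 = 1/(1+e^{-3.5000}) = 0.9707
P_2 = 1/(1+e^{-4.4500}) = 0.9885
P_3 = 1/(1+e^{-1.6200}) = 0.8348
E[score] = 0.9707 + 0.9885 + 0.8348 = 2.7939

2.794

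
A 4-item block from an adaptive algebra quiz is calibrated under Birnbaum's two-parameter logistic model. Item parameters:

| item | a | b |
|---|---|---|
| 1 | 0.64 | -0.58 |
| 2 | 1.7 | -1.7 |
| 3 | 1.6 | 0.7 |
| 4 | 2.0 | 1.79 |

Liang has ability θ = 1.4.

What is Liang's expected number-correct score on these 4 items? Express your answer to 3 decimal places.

2.843

P(θ) = 1 / (1 + exp(−a(θ − b)))
P_1 = 1/(1+e^{-1.2672}) = 0.7803
P_2 = 1/(1+e^{-5.2700}) = 0.9949
P_3 = 1/(1+e^{-1.1200}) = 0.7540
P_4 = 1/(1+e^{0.7800}) = 0.3143
E[score] = 0.7803 + 0.9949 + 0.7540 + 0.3143 = 2.8435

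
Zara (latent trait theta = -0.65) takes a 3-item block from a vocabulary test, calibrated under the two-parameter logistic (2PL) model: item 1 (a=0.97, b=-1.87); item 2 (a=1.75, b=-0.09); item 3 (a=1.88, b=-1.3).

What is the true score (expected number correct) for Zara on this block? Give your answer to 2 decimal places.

P(theta) = 1 / (1 + exp(−a(theta − b)))
P_1 = 1/(1+e^{-1.1834}) = 0.7656
P_2 = 1/(1+e^{0.9800}) = 0.2729
P_3 = 1/(1+e^{-1.2220}) = 0.7724
E[score] = 0.7656 + 0.2729 + 0.7724 = 1.8109

1.81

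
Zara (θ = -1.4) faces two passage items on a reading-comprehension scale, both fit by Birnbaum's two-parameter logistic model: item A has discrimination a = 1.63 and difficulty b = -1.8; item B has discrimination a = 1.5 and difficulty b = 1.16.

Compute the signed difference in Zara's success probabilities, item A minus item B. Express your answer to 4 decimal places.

0.6364

P(θ) = 1 / (1 + exp(−a(θ − b)))
P_A = 0.6575
P_B = 0.0210
P_A − P_B = 0.6364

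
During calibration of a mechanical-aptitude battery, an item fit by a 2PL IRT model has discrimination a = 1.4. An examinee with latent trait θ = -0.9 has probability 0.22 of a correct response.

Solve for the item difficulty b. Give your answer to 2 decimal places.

0.00

P(θ) = 1 / (1 + exp(−a(θ − b)))
logit(0.22) = ln(0.22/0.78) = -1.2657
b = θ − logit/(a) = -0.9 − (-1.2657)/1.4000 = 0.0040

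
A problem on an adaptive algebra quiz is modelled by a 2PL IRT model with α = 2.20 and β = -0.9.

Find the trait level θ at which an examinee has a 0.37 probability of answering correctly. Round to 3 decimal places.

P(θ) = 1 / (1 + exp(−α(θ − β)))
logit = ln(0.3700/0.6300) = -0.5322
θ = β + logit/(α) = -0.9 + (-0.5322)/2.2000 = -1.1419

-1.142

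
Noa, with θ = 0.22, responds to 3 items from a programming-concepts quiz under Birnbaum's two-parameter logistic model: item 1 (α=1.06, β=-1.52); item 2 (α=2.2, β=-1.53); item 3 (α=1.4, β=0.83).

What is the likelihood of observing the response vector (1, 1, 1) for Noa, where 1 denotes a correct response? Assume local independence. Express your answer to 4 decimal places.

0.2525

P(θ) = 1 / (1 + exp(−α(θ − β)))
P_1 = 1/(1+e^{-1.8444}) = 0.8635
P_2 = 1/(1+e^{-3.8500}) = 0.9792
P_3 = 1/(1+e^{0.8540}) = 0.2986
L = P_1 × P_2 × P_3 = 0.8635 × 0.9792 × 0.2986 = 0.25245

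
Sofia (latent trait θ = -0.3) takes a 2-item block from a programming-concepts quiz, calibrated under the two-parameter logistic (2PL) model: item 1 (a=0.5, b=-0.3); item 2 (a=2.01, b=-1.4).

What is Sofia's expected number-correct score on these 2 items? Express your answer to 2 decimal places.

1.40

P(θ) = 1 / (1 + exp(−a(θ − b)))
P_1 = 1/(1+e^{0.0000}) = 0.5000
P_2 = 1/(1+e^{-2.2110}) = 0.9012
E[score] = 0.5000 + 0.9012 = 1.4012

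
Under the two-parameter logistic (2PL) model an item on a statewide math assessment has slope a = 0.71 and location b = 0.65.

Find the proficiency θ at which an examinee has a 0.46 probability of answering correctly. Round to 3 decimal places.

P(θ) = 1 / (1 + exp(−a(θ − b)))
logit = ln(0.4600/0.5400) = -0.1603
θ = b + logit/(a) = 0.65 + (-0.1603)/0.7100 = 0.4242

0.424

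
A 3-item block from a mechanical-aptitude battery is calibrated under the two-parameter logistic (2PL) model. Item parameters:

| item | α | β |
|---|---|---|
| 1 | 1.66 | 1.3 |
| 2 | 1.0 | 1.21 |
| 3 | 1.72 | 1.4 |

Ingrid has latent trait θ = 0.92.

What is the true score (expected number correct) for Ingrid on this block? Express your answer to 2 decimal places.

1.08

P(θ) = 1 / (1 + exp(−α(θ − β)))
P_1 = 1/(1+e^{0.6308}) = 0.3473
P_2 = 1/(1+e^{0.2900}) = 0.4280
P_3 = 1/(1+e^{0.8256}) = 0.3046
E[score] = 0.3473 + 0.4280 + 0.3046 = 1.0799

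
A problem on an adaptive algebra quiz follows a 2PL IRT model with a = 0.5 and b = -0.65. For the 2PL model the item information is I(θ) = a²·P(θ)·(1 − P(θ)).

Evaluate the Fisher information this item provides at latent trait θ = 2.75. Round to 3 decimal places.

P = 1/(1+e^{-1.7000}) = 0.8455
P(1−P) = 0.8455 × 0.1545 = 0.1306
I = a² × P(1−P) = 0.5² × 0.1306 = 0.03265

0.033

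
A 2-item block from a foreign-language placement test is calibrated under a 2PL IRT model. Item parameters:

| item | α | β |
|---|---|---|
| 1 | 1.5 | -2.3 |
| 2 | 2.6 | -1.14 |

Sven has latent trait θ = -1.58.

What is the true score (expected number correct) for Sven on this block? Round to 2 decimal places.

0.99

P(θ) = 1 / (1 + exp(−α(θ − β)))
P_1 = 1/(1+e^{-1.0800}) = 0.7465
P_2 = 1/(1+e^{1.1440}) = 0.2416
E[score] = 0.7465 + 0.2416 = 0.9881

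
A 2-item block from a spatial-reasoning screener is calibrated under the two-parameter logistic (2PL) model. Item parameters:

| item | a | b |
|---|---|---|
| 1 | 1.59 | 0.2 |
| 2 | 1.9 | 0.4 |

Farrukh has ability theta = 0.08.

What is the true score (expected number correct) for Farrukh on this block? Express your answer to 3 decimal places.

0.805

P(theta) = 1 / (1 + exp(−a(theta − b)))
P_1 = 1/(1+e^{0.1908}) = 0.4524
P_2 = 1/(1+e^{0.6080}) = 0.3525
E[score] = 0.4524 + 0.3525 = 0.8050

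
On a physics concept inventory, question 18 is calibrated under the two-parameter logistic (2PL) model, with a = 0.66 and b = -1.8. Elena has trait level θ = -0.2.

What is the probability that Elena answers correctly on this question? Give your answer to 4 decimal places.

P(θ) = 1 / (1 + exp(−a(θ − b)))
Exponent: 0.66 × (-0.2 − (-1.8)) = 1.0560
1/(1 + e^{-1.0560}) = 0.7419

0.7419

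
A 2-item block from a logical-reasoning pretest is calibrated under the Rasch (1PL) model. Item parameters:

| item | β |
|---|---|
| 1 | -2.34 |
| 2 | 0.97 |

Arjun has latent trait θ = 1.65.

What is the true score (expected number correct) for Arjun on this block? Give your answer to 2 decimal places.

1.65

P(θ) = 1 / (1 + exp(−(θ − β)))
P_1 = 1/(1+e^{-3.9900}) = 0.9818
P_2 = 1/(1+e^{-0.6800}) = 0.6637
E[score] = 0.9818 + 0.6637 = 1.6456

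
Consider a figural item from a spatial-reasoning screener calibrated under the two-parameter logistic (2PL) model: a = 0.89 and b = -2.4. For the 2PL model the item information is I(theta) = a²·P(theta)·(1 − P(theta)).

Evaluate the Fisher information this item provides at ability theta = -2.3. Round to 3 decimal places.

P = 1/(1+e^{-0.0890}) = 0.5222
P(1−P) = 0.5222 × 0.4778 = 0.2495
I = a² × P(1−P) = 0.89² × 0.2495 = 0.19763

0.198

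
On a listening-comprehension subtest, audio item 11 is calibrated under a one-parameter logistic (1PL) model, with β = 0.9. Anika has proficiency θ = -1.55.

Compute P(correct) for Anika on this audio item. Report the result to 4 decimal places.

P(θ) = 1 / (1 + exp(−(θ − β)))
Exponent: (-1.55 − 0.9) = -2.4500
1/(1 + e^{2.4500}) = 0.0794
P = 0.0794

0.0794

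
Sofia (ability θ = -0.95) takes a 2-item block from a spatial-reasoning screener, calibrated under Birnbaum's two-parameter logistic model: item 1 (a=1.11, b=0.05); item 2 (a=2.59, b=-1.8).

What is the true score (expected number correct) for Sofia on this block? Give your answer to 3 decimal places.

1.148

P(θ) = 1 / (1 + exp(−a(θ − b)))
P_1 = 1/(1+e^{1.1100}) = 0.2479
P_2 = 1/(1+e^{-2.2015}) = 0.9004
E[score] = 0.2479 + 0.9004 = 1.1483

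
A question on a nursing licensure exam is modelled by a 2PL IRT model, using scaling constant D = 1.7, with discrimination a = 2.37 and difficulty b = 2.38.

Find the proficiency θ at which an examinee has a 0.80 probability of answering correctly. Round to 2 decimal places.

P(θ) = 1 / (1 + exp(−D·a(θ − b)))
logit = ln(0.8000/0.2000) = 1.3863
θ = b + logit/(1.7·a) = 2.38 + 1.3863/4.0290 = 2.7241

2.72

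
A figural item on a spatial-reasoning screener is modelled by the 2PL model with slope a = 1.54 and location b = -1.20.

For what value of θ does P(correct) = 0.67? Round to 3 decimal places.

-0.740

P(θ) = 1 / (1 + exp(−a(θ − b)))
logit = ln(0.6700/0.3300) = 0.7082
θ = b + logit/(a) = -1.20 + 0.7082/1.5400 = -0.7401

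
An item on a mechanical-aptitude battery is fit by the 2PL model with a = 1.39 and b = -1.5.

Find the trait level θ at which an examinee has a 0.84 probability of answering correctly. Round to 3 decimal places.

-0.307

P(θ) = 1 / (1 + exp(−a(θ − b)))
logit = ln(0.8400/0.1600) = 1.6582
θ = b + logit/(a) = -1.5 + 1.6582/1.3900 = -0.3070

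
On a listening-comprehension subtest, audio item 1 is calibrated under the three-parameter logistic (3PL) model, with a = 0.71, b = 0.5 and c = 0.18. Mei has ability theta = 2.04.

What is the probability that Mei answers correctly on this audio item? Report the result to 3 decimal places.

0.794

P(theta) = c + (1 − c) · 1 / (1 + exp(−a(theta − b)))
Exponent: 0.71 × (2.04 − 0.5) = 1.0934
1/(1 + e^{-1.0934}) = 0.7490
P = 0.18 + 0.82 × 0.7490 = 0.7942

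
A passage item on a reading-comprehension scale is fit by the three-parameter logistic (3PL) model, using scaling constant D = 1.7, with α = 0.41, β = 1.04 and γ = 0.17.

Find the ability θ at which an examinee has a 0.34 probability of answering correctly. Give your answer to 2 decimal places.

P(θ) = γ + (1 − γ) · 1 / (1 + exp(−D·α(θ − β)))
Remove guessing floor: (0.34 − 0.17)/(1 − 0.17) = 0.2048
logit = ln(0.2048/0.7952) = -1.3564
θ = β + logit/(1.7·α) = 1.04 + (-1.3564)/0.6970 = -0.9061

-0.91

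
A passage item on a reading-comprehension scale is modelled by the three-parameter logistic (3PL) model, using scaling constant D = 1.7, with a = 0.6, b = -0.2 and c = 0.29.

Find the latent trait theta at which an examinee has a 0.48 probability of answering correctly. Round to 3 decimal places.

P(theta) = c + (1 − c) · 1 / (1 + exp(−D·a(theta − b)))
Remove guessing floor: (0.48 − 0.29)/(1 − 0.29) = 0.2676
logit = ln(0.2676/0.7324) = -1.0068
theta = b + logit/(1.7·a) = -0.2 + (-1.0068)/1.0200 = -1.1871

-1.187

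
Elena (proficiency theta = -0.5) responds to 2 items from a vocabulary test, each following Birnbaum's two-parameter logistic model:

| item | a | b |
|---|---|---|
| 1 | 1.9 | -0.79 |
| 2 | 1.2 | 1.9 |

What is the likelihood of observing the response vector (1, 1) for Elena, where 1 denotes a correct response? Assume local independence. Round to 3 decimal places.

P(theta) = 1 / (1 + exp(−a(theta − b)))
P_1 = 1/(1+e^{-0.5510}) = 0.6344
P_2 = 1/(1+e^{2.8800}) = 0.0532
L = P_1 × P_2 = 0.6344 × 0.0532 = 0.03372

0.034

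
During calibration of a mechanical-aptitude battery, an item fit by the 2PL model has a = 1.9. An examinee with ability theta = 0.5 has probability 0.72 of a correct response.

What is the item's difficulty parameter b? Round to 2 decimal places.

0.00

P(theta) = 1 / (1 + exp(−a(theta − b)))
logit(0.72) = ln(0.72/0.28) = 0.9445
b = theta − logit/(a) = 0.5 − 0.9445/1.9000 = 0.0029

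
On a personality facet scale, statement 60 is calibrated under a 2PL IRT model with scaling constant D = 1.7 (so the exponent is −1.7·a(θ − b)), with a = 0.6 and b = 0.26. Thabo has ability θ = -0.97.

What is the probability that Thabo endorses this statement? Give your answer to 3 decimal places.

0.222

P(θ) = 1 / (1 + exp(−D·a(θ − b)))
Exponent: 1.7 × 0.6 × (-0.97 − 0.26) = -1.2546
1/(1 + e^{1.2546}) = 0.2219
P = 0.2219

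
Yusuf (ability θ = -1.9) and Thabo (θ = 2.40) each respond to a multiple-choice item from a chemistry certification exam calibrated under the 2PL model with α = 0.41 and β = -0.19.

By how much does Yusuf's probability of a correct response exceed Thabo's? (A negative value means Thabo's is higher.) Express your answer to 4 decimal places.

-0.4115

P(θ) = 1 / (1 + exp(−α(θ − β)))
P(Yusuf) = 0.3316  [exponent -0.7011]
P(Thabo) = 0.7431  [exponent 1.0619]
Difference = 0.3316 − 0.7431 = -0.4115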